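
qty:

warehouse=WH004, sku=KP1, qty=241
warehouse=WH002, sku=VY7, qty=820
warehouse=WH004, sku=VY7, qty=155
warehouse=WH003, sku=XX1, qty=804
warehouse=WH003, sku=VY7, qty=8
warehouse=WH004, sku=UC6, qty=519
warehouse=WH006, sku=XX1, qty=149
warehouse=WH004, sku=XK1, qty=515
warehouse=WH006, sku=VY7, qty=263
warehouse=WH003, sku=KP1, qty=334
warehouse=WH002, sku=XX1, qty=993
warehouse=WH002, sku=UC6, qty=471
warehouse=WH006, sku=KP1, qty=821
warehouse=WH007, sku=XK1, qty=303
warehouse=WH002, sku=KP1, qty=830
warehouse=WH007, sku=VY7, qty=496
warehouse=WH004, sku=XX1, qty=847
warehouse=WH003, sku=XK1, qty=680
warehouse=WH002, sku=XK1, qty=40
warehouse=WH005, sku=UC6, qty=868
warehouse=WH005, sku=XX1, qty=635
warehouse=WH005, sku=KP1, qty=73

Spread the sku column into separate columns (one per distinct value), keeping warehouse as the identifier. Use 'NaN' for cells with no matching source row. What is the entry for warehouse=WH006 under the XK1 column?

No long-format row has warehouse=WH006 and sku=XK1, so the cell is NaN.

NaN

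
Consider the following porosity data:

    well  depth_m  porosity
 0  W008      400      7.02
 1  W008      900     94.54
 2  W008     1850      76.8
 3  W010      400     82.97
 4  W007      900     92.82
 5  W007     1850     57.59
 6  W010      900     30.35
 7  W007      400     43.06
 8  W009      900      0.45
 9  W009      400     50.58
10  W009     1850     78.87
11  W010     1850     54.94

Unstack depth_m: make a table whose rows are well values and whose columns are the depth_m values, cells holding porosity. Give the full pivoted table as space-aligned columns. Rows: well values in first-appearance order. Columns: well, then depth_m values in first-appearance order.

Columns: well plus the 3 distinct depth_m values (400, 900, 1850).
For example, row W008 column 400 takes porosity=7.02 from the long row (W008, 400).

well  400    900    1850 
W008  7.02   94.54  76.8 
W010  82.97  30.35  54.94
W007  43.06  92.82  57.59
W009  50.58  0.45   78.87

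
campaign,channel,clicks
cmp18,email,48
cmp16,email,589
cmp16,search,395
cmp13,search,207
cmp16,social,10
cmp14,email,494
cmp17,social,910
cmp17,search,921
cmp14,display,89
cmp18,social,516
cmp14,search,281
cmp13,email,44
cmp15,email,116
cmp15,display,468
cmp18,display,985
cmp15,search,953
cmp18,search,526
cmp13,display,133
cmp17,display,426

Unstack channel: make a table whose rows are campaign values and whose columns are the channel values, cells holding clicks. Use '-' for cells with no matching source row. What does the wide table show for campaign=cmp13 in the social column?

-

No long-format row has campaign=cmp13 and channel=social, so the cell is -.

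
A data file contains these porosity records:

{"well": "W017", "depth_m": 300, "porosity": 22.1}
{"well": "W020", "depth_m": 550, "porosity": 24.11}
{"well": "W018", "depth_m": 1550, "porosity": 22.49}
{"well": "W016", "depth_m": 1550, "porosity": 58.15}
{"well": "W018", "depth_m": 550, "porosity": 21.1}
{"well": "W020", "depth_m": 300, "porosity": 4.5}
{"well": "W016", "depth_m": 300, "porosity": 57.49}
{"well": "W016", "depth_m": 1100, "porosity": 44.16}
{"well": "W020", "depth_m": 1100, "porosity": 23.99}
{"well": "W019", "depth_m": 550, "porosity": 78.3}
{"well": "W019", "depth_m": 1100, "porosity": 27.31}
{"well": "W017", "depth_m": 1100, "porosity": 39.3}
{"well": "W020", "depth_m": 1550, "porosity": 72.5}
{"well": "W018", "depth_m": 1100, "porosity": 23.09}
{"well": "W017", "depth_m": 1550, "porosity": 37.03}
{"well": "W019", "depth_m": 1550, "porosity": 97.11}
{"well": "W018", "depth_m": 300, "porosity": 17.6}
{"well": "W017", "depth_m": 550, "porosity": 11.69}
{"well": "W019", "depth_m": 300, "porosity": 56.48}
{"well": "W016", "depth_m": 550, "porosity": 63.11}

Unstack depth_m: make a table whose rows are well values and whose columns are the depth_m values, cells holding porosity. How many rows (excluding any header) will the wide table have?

5

5 distinct well values → 5 rows.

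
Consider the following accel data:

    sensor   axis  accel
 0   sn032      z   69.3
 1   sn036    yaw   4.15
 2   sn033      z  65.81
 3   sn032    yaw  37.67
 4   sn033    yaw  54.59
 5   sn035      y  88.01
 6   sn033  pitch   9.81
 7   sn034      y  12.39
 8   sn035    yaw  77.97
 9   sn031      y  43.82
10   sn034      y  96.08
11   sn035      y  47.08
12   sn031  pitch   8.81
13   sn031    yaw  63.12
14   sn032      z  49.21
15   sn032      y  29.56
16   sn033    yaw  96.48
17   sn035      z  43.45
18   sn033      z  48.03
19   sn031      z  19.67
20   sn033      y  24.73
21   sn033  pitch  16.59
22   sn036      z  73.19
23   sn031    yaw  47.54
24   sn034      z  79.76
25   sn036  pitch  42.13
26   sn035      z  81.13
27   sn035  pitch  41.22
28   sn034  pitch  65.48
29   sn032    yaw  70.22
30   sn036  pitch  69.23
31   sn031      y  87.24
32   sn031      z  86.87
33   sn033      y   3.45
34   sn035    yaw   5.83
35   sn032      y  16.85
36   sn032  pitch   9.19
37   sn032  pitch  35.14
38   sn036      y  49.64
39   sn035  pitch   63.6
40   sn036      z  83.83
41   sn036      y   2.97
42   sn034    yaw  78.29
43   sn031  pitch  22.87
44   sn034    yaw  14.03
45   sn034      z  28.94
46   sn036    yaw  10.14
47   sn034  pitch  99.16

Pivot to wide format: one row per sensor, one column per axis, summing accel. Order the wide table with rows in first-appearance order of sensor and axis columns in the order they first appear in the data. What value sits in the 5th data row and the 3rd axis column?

With rows in first-appearance order of sensor, row 5 is sensor=sn034. axis columns in first-appearance order: z, yaw, y, pitch; column 3 is y.
Long rows with sensor=sn034, axis=y: 12.39 + 96.08 = 108.47.

108.47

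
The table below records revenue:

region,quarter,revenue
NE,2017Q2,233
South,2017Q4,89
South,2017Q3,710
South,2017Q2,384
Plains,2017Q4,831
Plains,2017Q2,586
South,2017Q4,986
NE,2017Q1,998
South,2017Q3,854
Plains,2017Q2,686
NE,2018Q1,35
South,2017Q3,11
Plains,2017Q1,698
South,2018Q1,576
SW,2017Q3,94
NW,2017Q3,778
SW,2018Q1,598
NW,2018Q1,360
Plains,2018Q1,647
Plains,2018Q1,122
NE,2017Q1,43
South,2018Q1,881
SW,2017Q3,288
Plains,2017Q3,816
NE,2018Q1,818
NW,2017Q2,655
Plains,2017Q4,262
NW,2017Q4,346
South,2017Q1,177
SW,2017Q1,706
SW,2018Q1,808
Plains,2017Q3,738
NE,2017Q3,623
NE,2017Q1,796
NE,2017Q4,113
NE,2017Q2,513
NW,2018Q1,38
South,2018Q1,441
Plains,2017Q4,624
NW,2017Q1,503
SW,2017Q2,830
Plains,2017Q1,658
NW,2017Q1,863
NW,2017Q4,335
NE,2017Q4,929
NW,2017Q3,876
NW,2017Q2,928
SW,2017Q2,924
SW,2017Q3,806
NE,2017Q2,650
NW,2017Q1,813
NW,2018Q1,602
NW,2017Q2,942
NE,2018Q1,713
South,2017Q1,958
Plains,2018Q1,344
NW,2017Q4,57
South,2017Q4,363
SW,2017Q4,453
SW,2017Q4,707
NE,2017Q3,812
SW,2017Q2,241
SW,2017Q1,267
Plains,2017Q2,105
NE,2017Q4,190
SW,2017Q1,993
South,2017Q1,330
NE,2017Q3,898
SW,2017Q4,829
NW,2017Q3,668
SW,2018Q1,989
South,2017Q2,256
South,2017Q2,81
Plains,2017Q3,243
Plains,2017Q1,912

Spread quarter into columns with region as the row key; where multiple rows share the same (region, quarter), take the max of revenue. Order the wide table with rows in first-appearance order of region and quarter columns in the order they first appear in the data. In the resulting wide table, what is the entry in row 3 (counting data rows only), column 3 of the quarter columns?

816

With rows in first-appearance order of region, row 3 is region=Plains. quarter columns in first-appearance order: 2017Q2, 2017Q4, 2017Q3, 2017Q1, 2018Q1; column 3 is 2017Q3.
Long rows with region=Plains, quarter=2017Q3: max(816, 738, 243) = 816.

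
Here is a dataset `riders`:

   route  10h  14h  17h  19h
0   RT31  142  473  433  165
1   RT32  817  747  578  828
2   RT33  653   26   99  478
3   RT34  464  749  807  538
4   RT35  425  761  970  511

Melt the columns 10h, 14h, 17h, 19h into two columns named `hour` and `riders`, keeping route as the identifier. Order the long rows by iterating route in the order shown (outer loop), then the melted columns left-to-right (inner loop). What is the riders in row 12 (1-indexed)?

20 rows total (5 × 4). Row 12: index ⌊(12-1)/4⌋ = 2 into route → RT33; (12-1) mod 4 = 3 into the melted columns → 19h.
So row 12 is (RT33, 19h, 478); riders = 478.

478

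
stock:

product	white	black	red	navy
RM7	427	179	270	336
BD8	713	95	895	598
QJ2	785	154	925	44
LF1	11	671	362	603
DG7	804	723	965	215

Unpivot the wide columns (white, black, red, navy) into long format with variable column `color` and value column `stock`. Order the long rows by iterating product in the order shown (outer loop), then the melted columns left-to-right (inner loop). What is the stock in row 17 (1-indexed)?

20 rows total (5 × 4). Row 17: index ⌊(17-1)/4⌋ = 4 into product → DG7; (17-1) mod 4 = 0 into the melted columns → white.
So row 17 is (DG7, white, 804); stock = 804.

804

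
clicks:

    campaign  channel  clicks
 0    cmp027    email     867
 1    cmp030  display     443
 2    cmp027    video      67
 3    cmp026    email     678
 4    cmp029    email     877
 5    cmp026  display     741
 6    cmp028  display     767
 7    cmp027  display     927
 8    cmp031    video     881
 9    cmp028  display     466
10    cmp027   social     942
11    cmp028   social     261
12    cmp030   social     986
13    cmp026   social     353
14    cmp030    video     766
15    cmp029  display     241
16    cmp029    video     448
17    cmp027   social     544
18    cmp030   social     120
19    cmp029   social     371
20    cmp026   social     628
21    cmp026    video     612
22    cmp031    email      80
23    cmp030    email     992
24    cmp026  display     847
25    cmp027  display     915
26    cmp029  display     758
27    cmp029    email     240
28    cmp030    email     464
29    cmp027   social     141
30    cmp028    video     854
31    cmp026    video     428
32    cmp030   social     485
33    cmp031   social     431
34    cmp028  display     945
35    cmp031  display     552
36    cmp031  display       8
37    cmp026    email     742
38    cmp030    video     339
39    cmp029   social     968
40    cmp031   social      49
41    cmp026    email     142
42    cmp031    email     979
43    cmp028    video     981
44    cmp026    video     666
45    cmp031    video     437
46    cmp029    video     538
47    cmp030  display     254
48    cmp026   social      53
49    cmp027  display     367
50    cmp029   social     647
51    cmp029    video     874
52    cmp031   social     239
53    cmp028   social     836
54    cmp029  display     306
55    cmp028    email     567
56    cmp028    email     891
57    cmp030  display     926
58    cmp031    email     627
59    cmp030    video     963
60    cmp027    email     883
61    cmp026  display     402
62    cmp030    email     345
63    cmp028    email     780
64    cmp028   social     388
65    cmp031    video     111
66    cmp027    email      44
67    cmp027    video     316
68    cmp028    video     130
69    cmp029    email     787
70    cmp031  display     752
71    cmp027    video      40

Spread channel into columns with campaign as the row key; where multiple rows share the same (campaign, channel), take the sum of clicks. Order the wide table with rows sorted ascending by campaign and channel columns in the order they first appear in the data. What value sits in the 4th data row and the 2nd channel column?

1305

With rows sorted ascending by campaign, row 4 is campaign=cmp029. channel columns in first-appearance order: email, display, video, social; column 2 is display.
Long rows with campaign=cmp029, channel=display: 241 + 758 + 306 = 1305.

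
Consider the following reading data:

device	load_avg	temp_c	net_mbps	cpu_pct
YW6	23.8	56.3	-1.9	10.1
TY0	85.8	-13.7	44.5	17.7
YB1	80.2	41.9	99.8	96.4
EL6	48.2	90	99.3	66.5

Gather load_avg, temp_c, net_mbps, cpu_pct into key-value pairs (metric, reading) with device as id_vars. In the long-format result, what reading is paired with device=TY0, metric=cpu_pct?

Unpivoting turns each (device, wide-column) pair into one long row.
The wide cell at row TY0, column cpu_pct holds 17.7, so the long row (TY0, cpu_pct) has reading=17.7.

17.7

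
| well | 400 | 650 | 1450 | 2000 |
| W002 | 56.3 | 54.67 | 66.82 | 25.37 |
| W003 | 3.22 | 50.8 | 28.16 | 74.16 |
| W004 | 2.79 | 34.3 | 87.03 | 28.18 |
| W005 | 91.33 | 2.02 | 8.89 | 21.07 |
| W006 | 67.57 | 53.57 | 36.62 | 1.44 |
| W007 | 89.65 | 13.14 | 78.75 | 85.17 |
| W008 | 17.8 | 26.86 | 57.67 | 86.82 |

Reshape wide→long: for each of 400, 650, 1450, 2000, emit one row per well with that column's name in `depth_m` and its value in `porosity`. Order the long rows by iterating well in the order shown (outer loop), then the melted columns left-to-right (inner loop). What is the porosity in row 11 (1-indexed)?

28 rows total (7 × 4). Row 11: index ⌊(11-1)/4⌋ = 2 into well → W004; (11-1) mod 4 = 2 into the melted columns → 1450.
So row 11 is (W004, 1450, 87.03); porosity = 87.03.

87.03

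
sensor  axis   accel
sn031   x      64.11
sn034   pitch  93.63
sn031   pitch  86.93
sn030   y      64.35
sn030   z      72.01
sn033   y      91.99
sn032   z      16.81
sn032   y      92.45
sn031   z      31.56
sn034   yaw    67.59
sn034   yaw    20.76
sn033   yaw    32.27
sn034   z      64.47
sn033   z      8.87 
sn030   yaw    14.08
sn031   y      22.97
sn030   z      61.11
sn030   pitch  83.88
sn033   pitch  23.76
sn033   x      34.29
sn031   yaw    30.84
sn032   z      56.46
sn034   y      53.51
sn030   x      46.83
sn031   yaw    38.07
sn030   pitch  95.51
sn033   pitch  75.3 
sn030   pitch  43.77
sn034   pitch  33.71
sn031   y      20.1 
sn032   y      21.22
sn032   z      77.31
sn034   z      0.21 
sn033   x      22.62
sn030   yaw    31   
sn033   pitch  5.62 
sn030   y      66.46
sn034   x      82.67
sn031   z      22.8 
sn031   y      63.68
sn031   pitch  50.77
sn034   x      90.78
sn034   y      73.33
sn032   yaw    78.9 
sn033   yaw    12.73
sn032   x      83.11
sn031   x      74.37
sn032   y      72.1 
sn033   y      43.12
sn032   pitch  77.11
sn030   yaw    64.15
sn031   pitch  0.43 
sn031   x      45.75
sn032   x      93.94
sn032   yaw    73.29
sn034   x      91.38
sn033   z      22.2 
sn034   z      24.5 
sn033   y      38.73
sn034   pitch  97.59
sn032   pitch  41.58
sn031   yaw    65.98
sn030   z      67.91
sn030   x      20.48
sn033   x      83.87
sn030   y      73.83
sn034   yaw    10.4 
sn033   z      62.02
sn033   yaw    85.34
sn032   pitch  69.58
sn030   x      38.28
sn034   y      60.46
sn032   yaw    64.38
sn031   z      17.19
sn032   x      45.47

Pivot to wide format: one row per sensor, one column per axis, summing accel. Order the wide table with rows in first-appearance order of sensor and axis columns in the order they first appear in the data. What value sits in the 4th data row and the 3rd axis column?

173.84

With rows in first-appearance order of sensor, row 4 is sensor=sn033. axis columns in first-appearance order: x, pitch, y, z, yaw; column 3 is y.
Long rows with sensor=sn033, axis=y: 91.99 + 43.12 + 38.73 = 173.84.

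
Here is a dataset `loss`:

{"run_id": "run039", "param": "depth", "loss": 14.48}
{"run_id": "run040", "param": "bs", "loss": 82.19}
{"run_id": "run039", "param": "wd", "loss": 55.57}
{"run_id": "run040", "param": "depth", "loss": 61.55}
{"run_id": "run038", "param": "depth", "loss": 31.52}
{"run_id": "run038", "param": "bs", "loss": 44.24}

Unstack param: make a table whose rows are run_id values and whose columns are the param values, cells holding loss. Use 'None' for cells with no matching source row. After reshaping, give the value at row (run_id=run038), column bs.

The long row with run_id=run038, param=bs has loss=44.24.

44.24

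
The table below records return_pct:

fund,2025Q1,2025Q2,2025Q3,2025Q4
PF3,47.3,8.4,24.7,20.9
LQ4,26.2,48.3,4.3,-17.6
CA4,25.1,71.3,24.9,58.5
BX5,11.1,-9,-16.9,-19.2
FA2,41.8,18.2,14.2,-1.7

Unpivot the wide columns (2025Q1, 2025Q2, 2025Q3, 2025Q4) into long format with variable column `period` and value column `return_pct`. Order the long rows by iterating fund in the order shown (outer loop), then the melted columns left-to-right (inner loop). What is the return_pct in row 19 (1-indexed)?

20 rows total (5 × 4). Row 19: index ⌊(19-1)/4⌋ = 4 into fund → FA2; (19-1) mod 4 = 2 into the melted columns → 2025Q3.
So row 19 is (FA2, 2025Q3, 14.2); return_pct = 14.2.

14.2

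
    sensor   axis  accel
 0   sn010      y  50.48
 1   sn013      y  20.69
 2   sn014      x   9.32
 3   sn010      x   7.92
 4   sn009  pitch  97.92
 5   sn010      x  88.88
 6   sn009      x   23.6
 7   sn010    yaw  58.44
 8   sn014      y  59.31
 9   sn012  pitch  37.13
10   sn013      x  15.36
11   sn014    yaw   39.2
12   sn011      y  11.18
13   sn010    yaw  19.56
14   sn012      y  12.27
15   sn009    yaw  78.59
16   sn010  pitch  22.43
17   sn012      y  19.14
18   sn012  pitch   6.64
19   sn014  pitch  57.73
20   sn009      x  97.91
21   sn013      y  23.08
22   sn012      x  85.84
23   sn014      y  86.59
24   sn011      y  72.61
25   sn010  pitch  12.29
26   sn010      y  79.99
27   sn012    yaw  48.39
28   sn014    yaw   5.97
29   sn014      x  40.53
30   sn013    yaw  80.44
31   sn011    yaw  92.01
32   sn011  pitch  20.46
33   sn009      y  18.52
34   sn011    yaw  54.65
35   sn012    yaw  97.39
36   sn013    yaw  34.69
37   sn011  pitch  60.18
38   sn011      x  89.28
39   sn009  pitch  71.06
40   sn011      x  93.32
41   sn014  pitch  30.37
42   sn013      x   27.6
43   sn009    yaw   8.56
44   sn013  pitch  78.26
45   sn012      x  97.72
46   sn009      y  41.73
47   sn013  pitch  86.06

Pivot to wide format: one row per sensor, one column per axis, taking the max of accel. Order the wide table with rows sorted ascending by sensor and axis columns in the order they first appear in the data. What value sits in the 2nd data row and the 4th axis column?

58.44

With rows sorted ascending by sensor, row 2 is sensor=sn010. axis columns in first-appearance order: y, x, pitch, yaw; column 4 is yaw.
Long rows with sensor=sn010, axis=yaw: max(58.44, 19.56) = 58.44.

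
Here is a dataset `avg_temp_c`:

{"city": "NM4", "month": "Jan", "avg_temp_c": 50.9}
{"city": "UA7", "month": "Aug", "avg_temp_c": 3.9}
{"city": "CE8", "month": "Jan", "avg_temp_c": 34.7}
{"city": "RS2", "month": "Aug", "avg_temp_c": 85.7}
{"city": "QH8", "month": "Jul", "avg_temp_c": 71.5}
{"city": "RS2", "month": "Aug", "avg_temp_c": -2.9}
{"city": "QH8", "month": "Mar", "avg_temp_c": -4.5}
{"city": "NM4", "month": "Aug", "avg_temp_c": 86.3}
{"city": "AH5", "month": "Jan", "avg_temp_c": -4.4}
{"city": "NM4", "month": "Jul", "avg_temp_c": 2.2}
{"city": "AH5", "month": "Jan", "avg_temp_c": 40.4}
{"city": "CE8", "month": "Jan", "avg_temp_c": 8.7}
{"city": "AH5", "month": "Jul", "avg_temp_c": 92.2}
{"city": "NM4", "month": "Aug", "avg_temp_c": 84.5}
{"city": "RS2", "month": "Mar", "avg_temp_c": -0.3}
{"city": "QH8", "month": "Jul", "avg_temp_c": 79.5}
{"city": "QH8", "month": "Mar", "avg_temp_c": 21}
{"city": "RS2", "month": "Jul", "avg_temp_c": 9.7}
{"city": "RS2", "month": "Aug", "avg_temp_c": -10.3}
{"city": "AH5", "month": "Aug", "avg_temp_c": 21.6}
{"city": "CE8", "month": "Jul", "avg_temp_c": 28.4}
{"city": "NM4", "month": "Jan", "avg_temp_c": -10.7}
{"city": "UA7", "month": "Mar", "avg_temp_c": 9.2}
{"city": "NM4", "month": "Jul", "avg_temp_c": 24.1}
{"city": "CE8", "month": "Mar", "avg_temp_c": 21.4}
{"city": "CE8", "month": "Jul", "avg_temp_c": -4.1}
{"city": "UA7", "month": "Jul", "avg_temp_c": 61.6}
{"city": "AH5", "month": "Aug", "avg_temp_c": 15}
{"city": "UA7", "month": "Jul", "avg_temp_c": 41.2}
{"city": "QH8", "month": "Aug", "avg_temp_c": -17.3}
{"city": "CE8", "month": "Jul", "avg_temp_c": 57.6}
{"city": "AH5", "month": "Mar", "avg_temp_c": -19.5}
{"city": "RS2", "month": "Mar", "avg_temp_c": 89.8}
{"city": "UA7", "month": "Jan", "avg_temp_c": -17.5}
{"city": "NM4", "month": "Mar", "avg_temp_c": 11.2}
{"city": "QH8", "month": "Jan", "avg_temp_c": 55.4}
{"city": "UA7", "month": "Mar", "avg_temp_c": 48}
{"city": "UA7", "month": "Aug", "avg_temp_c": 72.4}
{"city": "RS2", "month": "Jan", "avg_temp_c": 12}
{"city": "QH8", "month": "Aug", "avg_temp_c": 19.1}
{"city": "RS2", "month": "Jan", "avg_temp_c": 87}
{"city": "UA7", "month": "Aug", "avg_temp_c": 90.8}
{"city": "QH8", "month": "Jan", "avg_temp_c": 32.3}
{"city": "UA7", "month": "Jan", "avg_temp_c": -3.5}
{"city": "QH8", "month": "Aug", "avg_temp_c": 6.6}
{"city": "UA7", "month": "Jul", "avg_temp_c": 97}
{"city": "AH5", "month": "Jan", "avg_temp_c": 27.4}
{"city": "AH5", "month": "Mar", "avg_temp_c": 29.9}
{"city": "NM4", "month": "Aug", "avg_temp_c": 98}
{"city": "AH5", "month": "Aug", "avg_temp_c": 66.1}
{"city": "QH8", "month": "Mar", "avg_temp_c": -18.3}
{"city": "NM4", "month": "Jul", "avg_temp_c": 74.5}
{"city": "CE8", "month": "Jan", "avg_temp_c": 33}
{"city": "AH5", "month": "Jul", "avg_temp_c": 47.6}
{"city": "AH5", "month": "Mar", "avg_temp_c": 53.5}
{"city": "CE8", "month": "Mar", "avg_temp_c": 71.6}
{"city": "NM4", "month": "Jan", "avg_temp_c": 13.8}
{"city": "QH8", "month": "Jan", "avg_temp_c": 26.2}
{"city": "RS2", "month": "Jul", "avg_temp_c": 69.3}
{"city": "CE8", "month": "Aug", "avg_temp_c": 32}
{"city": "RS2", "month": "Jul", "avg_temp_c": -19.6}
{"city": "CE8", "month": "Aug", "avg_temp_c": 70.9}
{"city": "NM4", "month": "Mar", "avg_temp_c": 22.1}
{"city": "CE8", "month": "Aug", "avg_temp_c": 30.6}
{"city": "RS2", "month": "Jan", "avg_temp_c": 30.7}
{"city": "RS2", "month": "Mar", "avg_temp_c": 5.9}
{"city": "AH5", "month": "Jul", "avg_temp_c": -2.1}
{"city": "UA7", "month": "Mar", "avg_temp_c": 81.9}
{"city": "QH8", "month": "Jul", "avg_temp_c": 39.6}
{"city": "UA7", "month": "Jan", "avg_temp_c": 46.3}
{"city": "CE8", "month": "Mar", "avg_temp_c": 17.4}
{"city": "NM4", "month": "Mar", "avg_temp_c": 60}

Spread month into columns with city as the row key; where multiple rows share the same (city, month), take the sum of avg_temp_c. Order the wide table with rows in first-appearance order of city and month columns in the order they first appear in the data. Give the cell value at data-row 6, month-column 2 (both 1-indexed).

102.7

With rows in first-appearance order of city, row 6 is city=AH5. month columns in first-appearance order: Jan, Aug, Jul, Mar; column 2 is Aug.
Long rows with city=AH5, month=Aug: 21.6 + 15 + 66.1 = 102.7.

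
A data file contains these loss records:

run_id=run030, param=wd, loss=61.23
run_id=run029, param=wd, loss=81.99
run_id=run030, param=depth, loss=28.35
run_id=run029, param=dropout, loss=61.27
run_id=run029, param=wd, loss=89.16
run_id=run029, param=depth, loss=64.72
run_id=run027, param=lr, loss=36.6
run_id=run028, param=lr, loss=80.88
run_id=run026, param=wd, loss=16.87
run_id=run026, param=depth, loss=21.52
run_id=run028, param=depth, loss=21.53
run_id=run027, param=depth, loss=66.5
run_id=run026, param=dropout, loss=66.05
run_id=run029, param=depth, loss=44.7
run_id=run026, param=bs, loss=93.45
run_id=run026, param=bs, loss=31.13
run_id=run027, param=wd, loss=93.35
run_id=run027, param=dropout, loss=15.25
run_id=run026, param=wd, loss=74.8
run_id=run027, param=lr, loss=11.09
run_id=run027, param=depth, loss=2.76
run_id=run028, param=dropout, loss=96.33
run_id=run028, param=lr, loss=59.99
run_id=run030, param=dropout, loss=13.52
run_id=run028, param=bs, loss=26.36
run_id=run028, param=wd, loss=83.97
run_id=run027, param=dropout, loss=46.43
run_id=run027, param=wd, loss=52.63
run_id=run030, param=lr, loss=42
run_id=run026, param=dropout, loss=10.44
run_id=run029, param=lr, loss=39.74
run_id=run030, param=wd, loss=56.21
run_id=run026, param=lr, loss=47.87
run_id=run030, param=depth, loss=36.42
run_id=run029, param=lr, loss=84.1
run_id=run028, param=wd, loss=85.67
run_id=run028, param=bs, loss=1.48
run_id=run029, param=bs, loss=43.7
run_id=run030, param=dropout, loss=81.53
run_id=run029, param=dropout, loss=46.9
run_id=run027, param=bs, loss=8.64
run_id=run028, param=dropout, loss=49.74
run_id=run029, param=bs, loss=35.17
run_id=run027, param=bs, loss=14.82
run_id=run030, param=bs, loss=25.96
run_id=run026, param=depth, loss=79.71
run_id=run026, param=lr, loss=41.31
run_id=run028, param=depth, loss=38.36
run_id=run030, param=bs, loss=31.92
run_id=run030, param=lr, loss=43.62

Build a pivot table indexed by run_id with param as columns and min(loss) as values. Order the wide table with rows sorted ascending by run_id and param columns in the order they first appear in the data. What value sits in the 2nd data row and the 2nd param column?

2.76

With rows sorted ascending by run_id, row 2 is run_id=run027. param columns in first-appearance order: wd, depth, dropout, lr, bs; column 2 is depth.
Long rows with run_id=run027, param=depth: min(66.5, 2.76) = 2.76.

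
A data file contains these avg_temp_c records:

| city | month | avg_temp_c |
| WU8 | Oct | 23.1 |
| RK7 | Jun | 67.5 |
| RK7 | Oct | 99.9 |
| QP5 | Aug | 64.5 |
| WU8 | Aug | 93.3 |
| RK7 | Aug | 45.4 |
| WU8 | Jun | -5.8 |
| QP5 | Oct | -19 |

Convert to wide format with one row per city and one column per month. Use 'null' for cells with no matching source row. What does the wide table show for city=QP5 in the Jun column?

No long-format row has city=QP5 and month=Jun, so the cell is null.

null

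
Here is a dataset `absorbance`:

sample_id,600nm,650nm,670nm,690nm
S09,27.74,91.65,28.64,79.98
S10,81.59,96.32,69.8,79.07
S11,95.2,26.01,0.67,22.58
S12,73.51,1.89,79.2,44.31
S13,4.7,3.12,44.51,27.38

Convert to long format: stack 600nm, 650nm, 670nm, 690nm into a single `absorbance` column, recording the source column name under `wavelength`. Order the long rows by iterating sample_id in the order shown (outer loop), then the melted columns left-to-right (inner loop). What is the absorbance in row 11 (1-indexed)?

20 rows total (5 × 4). Row 11: index ⌊(11-1)/4⌋ = 2 into sample_id → S11; (11-1) mod 4 = 2 into the melted columns → 670nm.
So row 11 is (S11, 670nm, 0.67); absorbance = 0.67.

0.67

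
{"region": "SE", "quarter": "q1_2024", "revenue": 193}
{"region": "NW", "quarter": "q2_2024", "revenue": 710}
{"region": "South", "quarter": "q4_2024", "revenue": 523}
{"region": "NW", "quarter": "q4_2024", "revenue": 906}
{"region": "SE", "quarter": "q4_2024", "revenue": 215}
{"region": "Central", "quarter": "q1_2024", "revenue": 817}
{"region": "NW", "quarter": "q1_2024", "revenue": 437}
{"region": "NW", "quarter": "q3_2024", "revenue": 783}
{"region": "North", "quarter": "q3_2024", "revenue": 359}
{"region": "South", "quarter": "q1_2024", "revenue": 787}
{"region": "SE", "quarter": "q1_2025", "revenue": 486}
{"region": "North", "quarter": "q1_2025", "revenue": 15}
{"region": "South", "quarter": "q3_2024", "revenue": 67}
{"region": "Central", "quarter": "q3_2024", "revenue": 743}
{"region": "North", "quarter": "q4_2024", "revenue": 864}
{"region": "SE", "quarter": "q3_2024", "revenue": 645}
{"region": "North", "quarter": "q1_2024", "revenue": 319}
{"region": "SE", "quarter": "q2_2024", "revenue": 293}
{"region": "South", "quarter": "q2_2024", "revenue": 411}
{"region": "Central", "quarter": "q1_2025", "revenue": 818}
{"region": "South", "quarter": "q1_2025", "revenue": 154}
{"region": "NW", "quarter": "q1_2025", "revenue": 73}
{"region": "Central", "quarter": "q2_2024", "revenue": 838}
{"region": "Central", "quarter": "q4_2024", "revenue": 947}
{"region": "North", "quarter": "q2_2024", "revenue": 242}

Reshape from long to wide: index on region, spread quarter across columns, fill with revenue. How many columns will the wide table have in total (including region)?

6

1 column for region plus 5 distinct quarter values → 6 columns.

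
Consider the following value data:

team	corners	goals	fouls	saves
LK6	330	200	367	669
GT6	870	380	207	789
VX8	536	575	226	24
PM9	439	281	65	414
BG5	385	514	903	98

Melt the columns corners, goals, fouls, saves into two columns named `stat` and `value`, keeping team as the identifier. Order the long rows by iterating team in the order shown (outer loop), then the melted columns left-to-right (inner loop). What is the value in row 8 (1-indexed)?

20 rows total (5 × 4). Row 8: index ⌊(8-1)/4⌋ = 1 into team → GT6; (8-1) mod 4 = 3 into the melted columns → saves.
So row 8 is (GT6, saves, 789); value = 789.

789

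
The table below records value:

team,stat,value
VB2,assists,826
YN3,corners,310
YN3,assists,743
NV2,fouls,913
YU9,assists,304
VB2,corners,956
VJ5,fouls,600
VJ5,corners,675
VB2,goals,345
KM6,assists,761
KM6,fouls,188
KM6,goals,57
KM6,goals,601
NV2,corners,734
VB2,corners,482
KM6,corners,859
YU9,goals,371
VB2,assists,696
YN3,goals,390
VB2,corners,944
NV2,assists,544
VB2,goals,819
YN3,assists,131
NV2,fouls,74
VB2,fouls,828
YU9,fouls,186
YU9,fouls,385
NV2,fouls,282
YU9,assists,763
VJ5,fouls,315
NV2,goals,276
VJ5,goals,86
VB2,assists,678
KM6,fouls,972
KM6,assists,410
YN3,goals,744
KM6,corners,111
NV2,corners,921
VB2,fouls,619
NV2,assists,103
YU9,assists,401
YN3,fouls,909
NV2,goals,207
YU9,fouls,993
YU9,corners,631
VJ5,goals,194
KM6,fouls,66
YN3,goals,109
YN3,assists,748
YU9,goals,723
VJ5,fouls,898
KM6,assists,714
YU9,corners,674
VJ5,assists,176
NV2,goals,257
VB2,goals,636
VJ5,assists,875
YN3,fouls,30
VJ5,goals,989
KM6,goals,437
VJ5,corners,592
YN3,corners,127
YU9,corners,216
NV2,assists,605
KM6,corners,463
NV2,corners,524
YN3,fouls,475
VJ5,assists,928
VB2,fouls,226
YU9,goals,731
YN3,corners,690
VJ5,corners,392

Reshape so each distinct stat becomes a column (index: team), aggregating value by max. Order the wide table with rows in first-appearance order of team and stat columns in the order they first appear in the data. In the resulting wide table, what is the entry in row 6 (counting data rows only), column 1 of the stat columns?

With rows in first-appearance order of team, row 6 is team=KM6. stat columns in first-appearance order: assists, corners, fouls, goals; column 1 is assists.
Long rows with team=KM6, stat=assists: max(761, 410, 714) = 761.

761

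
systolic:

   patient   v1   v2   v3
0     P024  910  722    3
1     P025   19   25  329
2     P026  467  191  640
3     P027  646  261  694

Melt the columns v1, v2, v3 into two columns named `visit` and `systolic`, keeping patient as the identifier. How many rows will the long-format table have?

12

4 patient values × 3 melted columns = 12 rows.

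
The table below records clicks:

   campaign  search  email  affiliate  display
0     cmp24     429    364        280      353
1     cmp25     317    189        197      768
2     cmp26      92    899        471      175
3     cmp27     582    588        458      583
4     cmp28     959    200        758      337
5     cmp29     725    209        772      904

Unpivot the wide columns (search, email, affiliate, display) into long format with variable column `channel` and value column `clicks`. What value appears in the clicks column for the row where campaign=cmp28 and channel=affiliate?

Unpivoting turns each (campaign, wide-column) pair into one long row.
The wide cell at row cmp28, column affiliate holds 758, so the long row (cmp28, affiliate) has clicks=758.

758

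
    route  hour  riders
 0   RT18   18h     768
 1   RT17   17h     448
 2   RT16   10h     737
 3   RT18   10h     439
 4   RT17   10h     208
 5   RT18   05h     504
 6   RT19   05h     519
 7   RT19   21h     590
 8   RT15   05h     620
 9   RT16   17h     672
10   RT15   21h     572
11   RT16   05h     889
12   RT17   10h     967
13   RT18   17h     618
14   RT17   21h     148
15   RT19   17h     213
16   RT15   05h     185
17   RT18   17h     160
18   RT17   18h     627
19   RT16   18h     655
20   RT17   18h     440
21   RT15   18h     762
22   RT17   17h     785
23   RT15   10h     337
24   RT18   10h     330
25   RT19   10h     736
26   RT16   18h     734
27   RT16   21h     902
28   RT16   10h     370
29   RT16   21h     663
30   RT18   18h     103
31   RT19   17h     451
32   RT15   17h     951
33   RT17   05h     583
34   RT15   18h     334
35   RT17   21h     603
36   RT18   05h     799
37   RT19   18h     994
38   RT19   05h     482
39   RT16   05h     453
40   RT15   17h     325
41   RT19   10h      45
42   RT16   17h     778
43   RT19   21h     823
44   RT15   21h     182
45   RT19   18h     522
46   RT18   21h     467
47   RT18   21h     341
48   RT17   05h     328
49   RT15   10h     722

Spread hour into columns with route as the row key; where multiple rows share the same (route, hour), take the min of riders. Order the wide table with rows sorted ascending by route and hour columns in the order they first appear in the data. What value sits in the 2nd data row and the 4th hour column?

453

With rows sorted ascending by route, row 2 is route=RT16. hour columns in first-appearance order: 18h, 17h, 10h, 05h, 21h; column 4 is 05h.
Long rows with route=RT16, hour=05h: min(889, 453) = 453.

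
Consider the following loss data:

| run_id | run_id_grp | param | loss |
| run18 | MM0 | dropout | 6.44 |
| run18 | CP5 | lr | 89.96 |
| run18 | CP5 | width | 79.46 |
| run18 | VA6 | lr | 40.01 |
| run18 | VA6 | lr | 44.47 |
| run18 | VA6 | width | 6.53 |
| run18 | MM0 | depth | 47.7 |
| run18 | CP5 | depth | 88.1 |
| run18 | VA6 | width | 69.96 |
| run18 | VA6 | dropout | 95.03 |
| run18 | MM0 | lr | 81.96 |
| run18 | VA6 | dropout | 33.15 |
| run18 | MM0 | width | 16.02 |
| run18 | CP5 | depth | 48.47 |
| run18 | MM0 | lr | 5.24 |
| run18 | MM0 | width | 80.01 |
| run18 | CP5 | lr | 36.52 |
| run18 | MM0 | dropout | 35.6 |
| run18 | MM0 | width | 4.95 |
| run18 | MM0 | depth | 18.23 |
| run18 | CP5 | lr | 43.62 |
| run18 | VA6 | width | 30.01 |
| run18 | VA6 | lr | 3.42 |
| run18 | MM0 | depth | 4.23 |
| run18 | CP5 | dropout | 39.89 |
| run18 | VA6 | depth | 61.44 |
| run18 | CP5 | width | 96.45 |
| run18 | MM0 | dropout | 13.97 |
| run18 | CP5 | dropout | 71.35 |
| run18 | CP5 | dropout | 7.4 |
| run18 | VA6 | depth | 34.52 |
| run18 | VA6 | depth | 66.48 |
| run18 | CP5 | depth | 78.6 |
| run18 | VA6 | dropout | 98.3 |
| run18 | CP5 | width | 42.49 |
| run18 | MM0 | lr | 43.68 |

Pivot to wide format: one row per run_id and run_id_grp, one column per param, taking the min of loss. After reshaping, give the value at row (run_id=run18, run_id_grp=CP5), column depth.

48.47

Rows with run_id=run18, run_id_grp=CP5 and param=depth: loss values are 88.1, 48.47, 78.6.
min(88.1, 48.47, 78.6) = 48.47.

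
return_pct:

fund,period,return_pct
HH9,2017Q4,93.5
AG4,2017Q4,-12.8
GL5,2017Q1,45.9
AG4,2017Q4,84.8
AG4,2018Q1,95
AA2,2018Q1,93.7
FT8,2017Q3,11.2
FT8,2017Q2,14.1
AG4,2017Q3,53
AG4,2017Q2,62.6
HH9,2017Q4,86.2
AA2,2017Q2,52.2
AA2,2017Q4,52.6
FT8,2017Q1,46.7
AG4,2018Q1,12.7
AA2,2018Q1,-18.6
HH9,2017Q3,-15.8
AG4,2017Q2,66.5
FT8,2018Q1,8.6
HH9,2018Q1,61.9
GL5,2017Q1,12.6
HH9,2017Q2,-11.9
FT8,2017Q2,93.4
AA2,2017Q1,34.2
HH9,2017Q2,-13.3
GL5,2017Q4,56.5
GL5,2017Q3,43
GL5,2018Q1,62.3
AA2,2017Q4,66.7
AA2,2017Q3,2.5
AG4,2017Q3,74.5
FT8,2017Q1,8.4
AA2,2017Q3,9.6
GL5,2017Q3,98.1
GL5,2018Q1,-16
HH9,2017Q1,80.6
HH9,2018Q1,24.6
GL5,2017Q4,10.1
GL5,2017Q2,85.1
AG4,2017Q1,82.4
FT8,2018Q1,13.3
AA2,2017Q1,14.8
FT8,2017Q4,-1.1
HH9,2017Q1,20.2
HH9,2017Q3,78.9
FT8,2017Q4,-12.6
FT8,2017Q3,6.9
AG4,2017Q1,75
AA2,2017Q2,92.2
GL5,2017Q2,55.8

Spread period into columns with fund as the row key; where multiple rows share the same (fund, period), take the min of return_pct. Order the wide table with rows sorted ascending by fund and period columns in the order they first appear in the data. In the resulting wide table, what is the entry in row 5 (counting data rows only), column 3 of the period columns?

24.6

With rows sorted ascending by fund, row 5 is fund=HH9. period columns in first-appearance order: 2017Q4, 2017Q1, 2018Q1, 2017Q3, 2017Q2; column 3 is 2018Q1.
Long rows with fund=HH9, period=2018Q1: min(61.9, 24.6) = 24.6.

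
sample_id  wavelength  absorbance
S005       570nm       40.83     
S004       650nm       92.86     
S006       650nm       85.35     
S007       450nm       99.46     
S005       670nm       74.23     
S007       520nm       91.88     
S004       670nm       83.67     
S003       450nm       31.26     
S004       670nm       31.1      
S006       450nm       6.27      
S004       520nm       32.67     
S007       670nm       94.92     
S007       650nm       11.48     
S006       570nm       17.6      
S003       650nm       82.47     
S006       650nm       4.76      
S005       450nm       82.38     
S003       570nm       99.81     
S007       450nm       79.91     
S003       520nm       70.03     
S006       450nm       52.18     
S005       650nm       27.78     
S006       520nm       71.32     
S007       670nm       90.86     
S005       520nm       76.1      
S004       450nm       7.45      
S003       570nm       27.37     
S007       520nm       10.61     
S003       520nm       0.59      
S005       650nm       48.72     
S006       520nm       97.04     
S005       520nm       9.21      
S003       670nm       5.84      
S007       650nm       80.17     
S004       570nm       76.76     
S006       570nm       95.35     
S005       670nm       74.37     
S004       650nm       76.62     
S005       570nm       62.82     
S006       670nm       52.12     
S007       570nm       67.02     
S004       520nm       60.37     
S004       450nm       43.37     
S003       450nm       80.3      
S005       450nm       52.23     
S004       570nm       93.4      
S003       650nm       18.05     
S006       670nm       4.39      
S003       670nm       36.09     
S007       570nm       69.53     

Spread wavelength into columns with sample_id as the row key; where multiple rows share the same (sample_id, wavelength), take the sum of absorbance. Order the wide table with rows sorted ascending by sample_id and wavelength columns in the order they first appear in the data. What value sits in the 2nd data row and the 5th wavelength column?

93.04

With rows sorted ascending by sample_id, row 2 is sample_id=S004. wavelength columns in first-appearance order: 570nm, 650nm, 450nm, 670nm, 520nm; column 5 is 520nm.
Long rows with sample_id=S004, wavelength=520nm: 32.67 + 60.37 = 93.04.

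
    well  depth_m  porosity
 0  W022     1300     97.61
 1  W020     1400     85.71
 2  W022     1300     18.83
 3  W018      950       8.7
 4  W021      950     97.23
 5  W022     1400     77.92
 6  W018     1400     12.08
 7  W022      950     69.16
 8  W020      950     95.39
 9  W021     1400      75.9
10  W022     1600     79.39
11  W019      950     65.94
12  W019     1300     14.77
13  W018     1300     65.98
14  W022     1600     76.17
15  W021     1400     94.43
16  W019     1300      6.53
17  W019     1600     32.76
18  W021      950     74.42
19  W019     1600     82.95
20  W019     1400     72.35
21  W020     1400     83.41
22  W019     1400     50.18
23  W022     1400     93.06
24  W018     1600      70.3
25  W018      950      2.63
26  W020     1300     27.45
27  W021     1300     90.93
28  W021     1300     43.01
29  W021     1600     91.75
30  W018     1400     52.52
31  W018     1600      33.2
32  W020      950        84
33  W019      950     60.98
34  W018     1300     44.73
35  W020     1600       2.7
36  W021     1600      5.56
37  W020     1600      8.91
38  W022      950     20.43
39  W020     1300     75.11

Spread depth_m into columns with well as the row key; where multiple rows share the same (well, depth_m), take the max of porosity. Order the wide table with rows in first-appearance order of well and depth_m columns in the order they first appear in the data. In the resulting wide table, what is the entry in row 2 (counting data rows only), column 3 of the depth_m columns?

With rows in first-appearance order of well, row 2 is well=W020. depth_m columns in first-appearance order: 1300, 1400, 950, 1600; column 3 is 950.
Long rows with well=W020, depth_m=950: max(95.39, 84) = 95.39.

95.39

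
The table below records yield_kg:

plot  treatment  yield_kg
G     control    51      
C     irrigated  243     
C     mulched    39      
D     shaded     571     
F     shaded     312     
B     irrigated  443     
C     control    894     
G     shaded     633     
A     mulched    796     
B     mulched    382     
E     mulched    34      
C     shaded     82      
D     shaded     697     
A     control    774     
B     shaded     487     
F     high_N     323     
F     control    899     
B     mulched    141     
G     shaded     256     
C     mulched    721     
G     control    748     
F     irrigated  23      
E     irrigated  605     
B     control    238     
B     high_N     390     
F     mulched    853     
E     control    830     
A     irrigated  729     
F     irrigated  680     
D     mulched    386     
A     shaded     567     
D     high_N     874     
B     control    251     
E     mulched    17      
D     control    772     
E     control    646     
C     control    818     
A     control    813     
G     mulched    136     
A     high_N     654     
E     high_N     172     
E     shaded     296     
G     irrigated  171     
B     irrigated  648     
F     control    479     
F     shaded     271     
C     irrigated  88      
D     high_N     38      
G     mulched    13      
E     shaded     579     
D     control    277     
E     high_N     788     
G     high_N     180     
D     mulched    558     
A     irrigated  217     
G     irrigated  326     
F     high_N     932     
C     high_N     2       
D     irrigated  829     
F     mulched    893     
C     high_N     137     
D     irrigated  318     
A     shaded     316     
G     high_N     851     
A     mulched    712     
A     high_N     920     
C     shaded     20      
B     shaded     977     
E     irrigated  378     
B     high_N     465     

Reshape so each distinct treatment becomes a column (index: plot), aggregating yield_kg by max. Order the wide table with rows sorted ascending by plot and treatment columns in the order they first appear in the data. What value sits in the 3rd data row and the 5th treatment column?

With rows sorted ascending by plot, row 3 is plot=C. treatment columns in first-appearance order: control, irrigated, mulched, shaded, high_N; column 5 is high_N.
Long rows with plot=C, treatment=high_N: max(2, 137) = 137.

137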